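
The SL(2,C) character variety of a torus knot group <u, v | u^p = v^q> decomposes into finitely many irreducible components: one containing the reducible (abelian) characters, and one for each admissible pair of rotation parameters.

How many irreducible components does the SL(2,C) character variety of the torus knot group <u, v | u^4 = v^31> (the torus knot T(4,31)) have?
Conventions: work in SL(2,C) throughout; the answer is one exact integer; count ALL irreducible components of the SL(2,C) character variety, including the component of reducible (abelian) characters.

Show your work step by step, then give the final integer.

In the torus knot group T(4,31), u^4 = v^31 is central, so an irreducible representation sends it to +I or -I (Schur).
So on each irreducible component the traces are pinned: tr(u) = 2*cos(pi*alpha/4) with 1 <= alpha <= 3, tr(v) = 2*cos(pi*beta/31) with 1 <= beta <= 30.
u^4 = (-1)^alpha I and v^31 = (-1)^beta I must agree, so alpha and beta have equal parity.
Counting: 2 odd alphas x 15 odd betas + 1 even alphas x 15 even betas = 30 + 15 = 45.
components with irreducible characters: 45; plus the single component of reducible (abelian) characters: total 46.

46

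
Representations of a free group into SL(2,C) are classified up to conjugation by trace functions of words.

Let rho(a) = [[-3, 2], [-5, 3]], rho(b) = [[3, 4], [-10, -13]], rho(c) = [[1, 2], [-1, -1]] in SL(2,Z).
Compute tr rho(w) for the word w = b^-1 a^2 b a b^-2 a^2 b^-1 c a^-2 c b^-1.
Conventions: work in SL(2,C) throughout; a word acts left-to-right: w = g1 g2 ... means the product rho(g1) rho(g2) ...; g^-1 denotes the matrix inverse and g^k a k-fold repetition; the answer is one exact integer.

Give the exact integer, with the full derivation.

-86240

rho(b^-1) = [[-13, -4], [10, 3]]
... * rho(a) = [[-3, 2], [-5, 3]]  ->  [[59, -38], [-45, 29]]
... * rho(a) = [[-3, 2], [-5, 3]]  ->  [[13, 4], [-10, -3]]
... * rho(b) = [[3, 4], [-10, -13]]  ->  [[-1, 0], [0, -1]]
... * rho(a) = [[-3, 2], [-5, 3]]  ->  [[3, -2], [5, -3]]
... * rho(b^-1) = [[-13, -4], [10, 3]]  ->  [[-59, -18], [-95, -29]]
... * rho(b^-1) = [[-13, -4], [10, 3]]  ->  [[587, 182], [945, 293]]
... * rho(a) = [[-3, 2], [-5, 3]]  ->  [[-2671, 1720], [-4300, 2769]]
... * rho(a) = [[-3, 2], [-5, 3]]  ->  [[-587, -182], [-945, -293]]
... * rho(b^-1) = [[-13, -4], [10, 3]]  ->  [[5811, 1802], [9355, 2901]]
... * rho(c) = [[1, 2], [-1, -1]]  ->  [[4009, 9820], [6454, 15809]]
... * rho(a^-1) = [[3, -2], [5, -3]]  ->  [[61127, -37478], [98407, -60335]]
... * rho(a^-1) = [[3, -2], [5, -3]]  ->  [[-4009, -9820], [-6454, -15809]]
... * rho(c) = [[1, 2], [-1, -1]]  ->  [[5811, 1802], [9355, 2901]]
... * rho(b^-1) = [[-13, -4], [10, 3]]  ->  [[-57523, -17838], [-92605, -28717]]
tr = -57523 + -28717 = -86240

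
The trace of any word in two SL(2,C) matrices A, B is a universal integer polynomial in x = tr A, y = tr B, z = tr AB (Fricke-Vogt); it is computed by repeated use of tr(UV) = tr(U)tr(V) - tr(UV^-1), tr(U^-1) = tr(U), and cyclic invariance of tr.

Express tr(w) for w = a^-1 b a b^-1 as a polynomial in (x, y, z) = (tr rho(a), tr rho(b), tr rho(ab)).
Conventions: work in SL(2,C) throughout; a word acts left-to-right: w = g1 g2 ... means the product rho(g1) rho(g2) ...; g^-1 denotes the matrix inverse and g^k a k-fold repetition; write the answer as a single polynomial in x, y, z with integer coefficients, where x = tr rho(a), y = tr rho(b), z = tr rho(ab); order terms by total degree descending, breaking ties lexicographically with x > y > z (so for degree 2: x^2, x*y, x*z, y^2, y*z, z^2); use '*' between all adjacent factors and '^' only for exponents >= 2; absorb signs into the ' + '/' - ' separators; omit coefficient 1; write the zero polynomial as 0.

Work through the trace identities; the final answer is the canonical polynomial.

tr(b a b) = tr(b) * tr(a b) - tr(a)   [square of b] = y*z - x
tr(b a b a) = tr(a b) * tr(a b) - tr(1)   [split at a repeated a] = z^2 - 2
tr(a^-1 b a b) = tr(b a b) * tr(a) - tr(b a b a)   [inverse elimination on a] = x*y*z - x^2 - z^2 + 2
tr(a^-1 b a b^-1) = tr(a^-1 b a) * tr(b) - tr(a^-1 b a b)   [inverse elimination on b] = -x*y*z + x^2 + y^2 + z^2 - 2

-x*y*z + x^2 + y^2 + z^2 - 2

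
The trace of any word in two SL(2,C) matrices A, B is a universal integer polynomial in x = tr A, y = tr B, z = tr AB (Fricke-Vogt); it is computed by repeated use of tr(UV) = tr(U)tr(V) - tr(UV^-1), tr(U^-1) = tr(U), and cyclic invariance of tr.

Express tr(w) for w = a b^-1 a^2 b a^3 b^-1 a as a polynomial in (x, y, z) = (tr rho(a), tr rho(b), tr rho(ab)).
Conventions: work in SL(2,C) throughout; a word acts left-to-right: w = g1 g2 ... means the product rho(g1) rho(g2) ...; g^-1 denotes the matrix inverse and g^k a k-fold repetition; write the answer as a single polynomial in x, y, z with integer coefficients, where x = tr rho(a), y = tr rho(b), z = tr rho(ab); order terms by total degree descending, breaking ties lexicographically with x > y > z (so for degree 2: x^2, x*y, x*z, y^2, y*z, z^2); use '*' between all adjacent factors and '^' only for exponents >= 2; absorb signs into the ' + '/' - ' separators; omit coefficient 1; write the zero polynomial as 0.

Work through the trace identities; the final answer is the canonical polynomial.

x^6*y^2*z - x^5*y^3 - 2*x^5*y*z^2 - x^4*y^2*z + x^4*z^3 + 2*x^3*y^3 + 3*x^3*y*z^2 - x^2*z^3 + x^3*y - x*y^3 - x*y*z^2 - 2*x^2*z + z

tr(a b a) = tr(a) * tr(b a) - tr(b)  (reduce the a square) = x*z - y
tr(a b a^2) = tr(a) * tr(a b a) - tr(a b)  (reduce the a square) = x^2*z - x*y - z
tr(a^2 b a^2) = tr(a) * tr(a b a^2) - tr(a b a)  (reduce the a square) = x^3*z - x^2*y - 2*x*z + y
tr(a^2 b a^3) = tr(a) * tr(a^2 b a^2) - tr(a^2 b a)  (reduce the a square) = x^4*z - x^3*y - 3*x^2*z + 2*x*y + z
tr(a^4 b a^2) = tr(a) * tr(a^2 b a^3) - tr(a^2 b a^2)  (reduce the a square) = x^5*z - x^4*y - 4*x^3*z + 3*x^2*y + 3*x*z - y
tr(a^2 b a^5) = tr(a) * tr(a^4 b a^2) - tr(a^4 b a)  (reduce the a square) = x^6*z - x^5*y - 5*x^4*z + 4*x^3*y + 6*x^2*z - 3*x*y - z
tr(b a b a) = tr(a b) * tr(a b) - tr(1)  (split on a) = z^2 - 2
tr(b a b) = tr(b) * tr(a b) - tr(a)  (reduce the b square) = y*z - x
tr(a b a b a) = tr(a) * tr(b a b a) - tr(b a b)  (reduce the a square) = x*z^2 - y*z - x
tr(b a^3 b a) = tr(a) * tr(a b a b a) - tr(a b a b)  (reduce the a square) = x^2*z^2 - x*y*z - x^2 - z^2 + 2
tr(b^2) = tr(b) * tr(b) - tr(1)  (reduce the b square) = y^2 - 2
tr(b^2 a^2) = tr(a) * tr(b^2 a) - tr(b^2)  (reduce the a square) = x*y*z - x^2 - y^2 + 2
tr(b a^3 b) = tr(a) * tr(b^2 a^2) - tr(b^2 a)  (reduce the a square) = x^2*y*z - x^3 - x*y^2 - y*z + 3*x
tr(a^2 b a^2 b a) = tr(a) * tr(b a^3 b a) - tr(b a^3 b)  (reduce the a square) = x^3*z^2 - 2*x^2*y*z + x*y^2 - x*z^2 + y*z - x
tr(a^2 b a^2 b) = tr(a) * tr(b a^2 b a) - tr(b a^2 b)  (reduce the a square) = x^2*z^2 - 2*x*y*z + y^2 - 2
tr(b a^2 b a^4) = tr(a) * tr(a^2 b a^2 b a) - tr(a^2 b a^2 b)  (reduce the a square) = x^4*z^2 - 2*x^3*y*z + x^2*y^2 - 2*x^2*z^2 + 3*x*y*z - x^2 - y^2 + 2
tr(a^2 b a^5 b) = tr(a) * tr(b a^2 b a^4) - tr(b a^2 b a^3)  (reduce the a square) = x^5*z^2 - 2*x^4*y*z + x^3*y^2 - 3*x^3*z^2 + 5*x^2*y*z - x^3 - 2*x*y^2 + x*z^2 - y*z + 3*x
tr(a^2 b^-1 a^2 b a^3) = tr(a^2 b a^5) * tr(b) - tr(a^2 b a^5 b)  (eliminate b^-1) = x^6*y*z - x^5*y^2 - x^5*z^2 - 3*x^4*y*z + 3*x^3*y^2 + 3*x^3*z^2 + x^2*y*z + x^3 - x*y^2 - x*z^2 - 3*x
tr(a b a^3 b a^2) = tr(a) * tr(a b a^3 b a) - tr(a b a^3 b)  (reduce the a square) = x^4*z^2 - 2*x^3*y*z + x^2*y^2 - 2*x^2*z^2 + 2*x*y*z + z^2 - 2
tr(a^2 b a^3 b a^2) = tr(a) * tr(a b a^3 b a^2) - tr(a b a^3 b a)  (reduce the a square) = x^5*z^2 - 2*x^4*y*z + x^3*y^2 - 3*x^3*z^2 + 4*x^2*y*z - x*y^2 + 2*x*z^2 - y*z - x
tr(b a b a b a) = tr(b a) * tr(b a b a) - tr(b^-1 a^-1)  (split on b) = z^3 - 3*z
tr(b a b a b) = tr(b) * tr(a b a b) - tr(a b a)  (reduce the b square) = y*z^2 - x*z - y
tr(b a^2 b a b a) = tr(a) * tr(b a b a b a) - tr(b a b a b)  (reduce the a square) = x*z^3 - y*z^2 - 2*x*z + y
tr(b a b^2) = tr(b) * tr(a b^2) - tr(a b)  (reduce the b square) = y^2*z - x*y - z
tr(b a^2 b a b) = tr(a) * tr(b a b^2 a) - tr(b a b^2)  (reduce the a square) = x*y*z^2 - x^2*z - y^2*z + z
tr(a b a^2 b a b a) = tr(a) * tr(b a^2 b a b a) - tr(b a^2 b a b)  (reduce the a square) = x^2*z^3 - 2*x*y*z^2 - x^2*z + y^2*z + x*y - z
tr(b a^3 b a^2 b a) = tr(a) * tr(a b a^2 b a b a) - tr(a b a^2 b a b)  (reduce the a square) = x^3*z^3 - 2*x^2*y*z^2 - x^3*z + x*y^2*z - x*z^3 + x^2*y + y*z^2 + x*z - y
tr(b a^2 b^2 a) = tr(a) * tr(b^2 a b a) - tr(b^2 a b)  (reduce the a square) = x*y*z^2 - x^2*z - y^2*z + z
tr(b a^2 b^2) = tr(b) * tr(a^2 b^2) - tr(a^2 b)  (reduce the b square) = x*y^2*z - x^2*y - y^3 - x*z + 3*y
tr(b a^2 b^2 a^2) = tr(a) * tr(b a^2 b^2 a) - tr(b a^2 b^2)  (reduce the a square) = x^2*y*z^2 - x^3*z - 2*x*y^2*z + x^2*y + y^3 + 2*x*z - 3*y
tr(b a^3 b a^2 b) = tr(a) * tr(b a^2 b^2 a^2) - tr(b a^2 b^2 a)  (reduce the a square) = x^3*y*z^2 - x^4*z - 2*x^2*y^2*z + x^3*y + x*y^3 - x*y*z^2 + 3*x^2*z + y^2*z - 3*x*y - z
tr(a^2 b a^3 b a^2 b) = tr(a) * tr(b a^3 b a^2 b a) - tr(b a^3 b a^2 b)  (reduce the a square) = x^4*z^3 - 3*x^3*y*z^2 + 3*x^2*y^2*z - x^2*z^3 - x*y^3 + 2*x*y*z^2 - 2*x^2*z - y^2*z + 2*x*y + z
tr(a^2 b^-1 a^2 b a^3 b) = tr(a^2 b a^3 b a^2) * tr(b) - tr(a^2 b a^3 b a^2 b)  (eliminate b^-1) = x^5*y*z^2 - 2*x^4*y^2*z - x^4*z^3 + x^3*y^3 + x^2*y^2*z + x^2*z^3 + 2*x^2*z - 3*x*y - z
tr(a b^-1 a^2 b a^3 b^-1 a) = tr(a^2 b^-1 a^2 b a^3) * tr(b) - tr(a^2 b^-1 a^2 b a^3 b)  (eliminate b^-1) = x^6*y^2*z - x^5*y^3 - 2*x^5*y*z^2 - x^4*y^2*z + x^4*z^3 + 2*x^3*y^3 + 3*x^3*y*z^2 - x^2*z^3 + x^3*y - x*y^3 - x*y*z^2 - 2*x^2*z + z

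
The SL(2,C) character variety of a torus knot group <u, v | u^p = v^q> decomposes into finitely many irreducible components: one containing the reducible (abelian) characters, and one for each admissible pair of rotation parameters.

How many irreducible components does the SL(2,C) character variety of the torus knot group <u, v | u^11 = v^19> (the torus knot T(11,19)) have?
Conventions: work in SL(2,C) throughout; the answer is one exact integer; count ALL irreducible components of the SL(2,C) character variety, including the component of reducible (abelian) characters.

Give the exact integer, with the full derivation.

Gamma = < u, v | u^11 = v^19 > (torus knot T(11,19)); the central element u^11 = v^19 acts as +I or -I in any irreducible SL(2,C) representation.
So on each irreducible component the traces are pinned: tr(u) = 2*cos(pi*alpha/11) with 1 <= alpha <= 10, tr(v) = 2*cos(pi*beta/19) with 1 <= beta <= 18.
The two central values (-1)^alpha I and (-1)^beta I must be the same matrix, so alpha and beta share a parity.
count pairs: odd alpha (5 choices) x odd beta (9), plus even alpha (5) x even beta (9): 5*9 + 5*9 = 90.
Total: 90 irreducible-character components + 1 reducible (abelian) component = 91.

91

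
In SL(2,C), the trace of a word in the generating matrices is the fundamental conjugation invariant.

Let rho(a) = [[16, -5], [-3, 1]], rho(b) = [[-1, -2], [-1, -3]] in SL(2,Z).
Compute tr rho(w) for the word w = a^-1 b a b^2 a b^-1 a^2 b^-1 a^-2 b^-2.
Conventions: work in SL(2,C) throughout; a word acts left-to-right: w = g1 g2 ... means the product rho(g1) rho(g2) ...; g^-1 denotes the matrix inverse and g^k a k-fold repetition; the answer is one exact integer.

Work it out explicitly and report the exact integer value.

rho(a^-1) = [[1, 5], [3, 16]]
... * rho(b) = [[-1, -2], [-1, -3]]  ->  [[-6, -17], [-19, -54]]
... * rho(a) = [[16, -5], [-3, 1]]  ->  [[-45, 13], [-142, 41]]
... * rho(b) = [[-1, -2], [-1, -3]]  ->  [[32, 51], [101, 161]]
... * rho(b) = [[-1, -2], [-1, -3]]  ->  [[-83, -217], [-262, -685]]
... * rho(a) = [[16, -5], [-3, 1]]  ->  [[-677, 198], [-2137, 625]]
... * rho(b^-1) = [[-3, 2], [1, -1]]  ->  [[2229, -1552], [7036, -4899]]
... * rho(a) = [[16, -5], [-3, 1]]  ->  [[40320, -12697], [127273, -40079]]
... * rho(a) = [[16, -5], [-3, 1]]  ->  [[683211, -214297], [2156605, -676444]]
... * rho(b^-1) = [[-3, 2], [1, -1]]  ->  [[-2263930, 1580719], [-7146259, 4989654]]
... * rho(a^-1) = [[1, 5], [3, 16]]  ->  [[2478227, 13971854], [7822703, 44103169]]
... * rho(a^-1) = [[1, 5], [3, 16]]  ->  [[44393789, 235940799], [140132210, 744764219]]
... * rho(b^-1) = [[-3, 2], [1, -1]]  ->  [[102759432, -147153221], [324367589, -464499799]]
... * rho(b^-1) = [[-3, 2], [1, -1]]  ->  [[-455431517, 352672085], [-1437602566, 1113234977]]
tr = -455431517 + 1113234977 = 657803460

657803460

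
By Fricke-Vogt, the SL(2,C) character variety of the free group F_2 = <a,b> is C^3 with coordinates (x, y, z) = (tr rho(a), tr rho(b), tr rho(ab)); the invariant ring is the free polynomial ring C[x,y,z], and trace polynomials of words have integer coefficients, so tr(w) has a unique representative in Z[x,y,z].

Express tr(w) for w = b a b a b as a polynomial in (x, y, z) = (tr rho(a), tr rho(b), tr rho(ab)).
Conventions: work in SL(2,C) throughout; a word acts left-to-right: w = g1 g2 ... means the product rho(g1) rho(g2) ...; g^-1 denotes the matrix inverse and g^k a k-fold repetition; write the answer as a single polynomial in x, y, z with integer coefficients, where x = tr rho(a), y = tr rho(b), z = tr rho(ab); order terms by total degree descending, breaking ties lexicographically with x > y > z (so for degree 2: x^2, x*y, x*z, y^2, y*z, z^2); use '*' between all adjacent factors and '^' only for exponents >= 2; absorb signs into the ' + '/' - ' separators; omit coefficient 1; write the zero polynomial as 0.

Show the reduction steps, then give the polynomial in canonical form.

y*z^2 - x*z - y

tr(a b a b) = tr(a b) tr(a b) - tr(1) = z^2 - 2
so tr(a b a) = tr(a) tr(b a) - tr(b) = x*z - y
reduce: tr(b a b a b) = tr(b) tr(a b a b) - tr(a b a) = y*z^2 - x*z - y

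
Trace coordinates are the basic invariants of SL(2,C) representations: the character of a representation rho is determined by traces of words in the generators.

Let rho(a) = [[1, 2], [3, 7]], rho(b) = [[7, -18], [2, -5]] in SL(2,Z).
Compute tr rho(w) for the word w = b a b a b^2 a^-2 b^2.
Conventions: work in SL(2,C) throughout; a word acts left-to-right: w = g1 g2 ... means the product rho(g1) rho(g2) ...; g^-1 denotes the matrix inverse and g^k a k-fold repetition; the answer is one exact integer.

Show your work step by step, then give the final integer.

27653646

rho(b) = [[7, -18], [2, -5]]
... * rho(a) = [[1, 2], [3, 7]]  ->  [[-47, -112], [-13, -31]]
... * rho(b) = [[7, -18], [2, -5]]  ->  [[-553, 1406], [-153, 389]]
... * rho(a) = [[1, 2], [3, 7]]  ->  [[3665, 8736], [1014, 2417]]
... * rho(b) = [[7, -18], [2, -5]]  ->  [[43127, -109650], [11932, -30337]]
... * rho(b) = [[7, -18], [2, -5]]  ->  [[82589, -228036], [22850, -63091]]
... * rho(a^-1) = [[7, -2], [-3, 1]]  ->  [[1262231, -393214], [349223, -108791]]
... * rho(a^-1) = [[7, -2], [-3, 1]]  ->  [[10015259, -2917676], [2770934, -807237]]
... * rho(b) = [[7, -18], [2, -5]]  ->  [[64271461, -165686282], [17782064, -45840627]]
... * rho(b) = [[7, -18], [2, -5]]  ->  [[118527663, -328454888], [32793194, -90874017]]
tr = 118527663 + -90874017 = 27653646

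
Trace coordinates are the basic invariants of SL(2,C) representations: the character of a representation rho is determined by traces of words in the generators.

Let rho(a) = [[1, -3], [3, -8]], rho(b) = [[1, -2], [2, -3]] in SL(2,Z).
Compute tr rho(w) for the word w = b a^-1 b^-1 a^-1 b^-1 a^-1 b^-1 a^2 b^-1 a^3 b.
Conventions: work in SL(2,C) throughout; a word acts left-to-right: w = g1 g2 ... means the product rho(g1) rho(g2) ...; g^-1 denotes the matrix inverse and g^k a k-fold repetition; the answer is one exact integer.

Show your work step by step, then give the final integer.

2919419

rho(b) = [[1, -2], [2, -3]]
... * rho(a^-1) = [[-8, 3], [-3, 1]]  ->  [[-2, 1], [-7, 3]]
... * rho(b^-1) = [[-3, 2], [-2, 1]]  ->  [[4, -3], [15, -11]]
... * rho(a^-1) = [[-8, 3], [-3, 1]]  ->  [[-23, 9], [-87, 34]]
... * rho(b^-1) = [[-3, 2], [-2, 1]]  ->  [[51, -37], [193, -140]]
... * rho(a^-1) = [[-8, 3], [-3, 1]]  ->  [[-297, 116], [-1124, 439]]
... * rho(b^-1) = [[-3, 2], [-2, 1]]  ->  [[659, -478], [2494, -1809]]
... * rho(a) = [[1, -3], [3, -8]]  ->  [[-775, 1847], [-2933, 6990]]
... * rho(a) = [[1, -3], [3, -8]]  ->  [[4766, -12451], [18037, -47121]]
... * rho(b^-1) = [[-3, 2], [-2, 1]]  ->  [[10604, -2919], [40131, -11047]]
... * rho(a) = [[1, -3], [3, -8]]  ->  [[1847, -8460], [6990, -32017]]
... * rho(a) = [[1, -3], [3, -8]]  ->  [[-23533, 62139], [-89061, 235166]]
... * rho(a) = [[1, -3], [3, -8]]  ->  [[162884, -426513], [616437, -1614145]]
... * rho(b) = [[1, -2], [2, -3]]  ->  [[-690142, 953771], [-2611853, 3609561]]
tr = -690142 + 3609561 = 2919419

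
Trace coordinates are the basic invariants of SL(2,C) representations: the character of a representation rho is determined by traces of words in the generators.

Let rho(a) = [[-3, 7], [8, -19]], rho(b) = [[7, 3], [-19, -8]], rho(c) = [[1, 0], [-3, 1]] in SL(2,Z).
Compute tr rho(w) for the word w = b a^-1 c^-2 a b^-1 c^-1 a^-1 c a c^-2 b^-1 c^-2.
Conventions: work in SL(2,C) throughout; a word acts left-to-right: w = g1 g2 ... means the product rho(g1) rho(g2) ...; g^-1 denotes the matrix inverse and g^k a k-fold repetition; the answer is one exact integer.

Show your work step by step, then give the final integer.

rho(b) = [[7, 3], [-19, -8]]
... * rho(a^-1) = [[-19, -7], [-8, -3]]  ->  [[-157, -58], [425, 157]]
... * rho(c^-1) = [[1, 0], [3, 1]]  ->  [[-331, -58], [896, 157]]
... * rho(c^-1) = [[1, 0], [3, 1]]  ->  [[-505, -58], [1367, 157]]
... * rho(a) = [[-3, 7], [8, -19]]  ->  [[1051, -2433], [-2845, 6586]]
... * rho(b^-1) = [[-8, -3], [19, 7]]  ->  [[-54635, -20184], [147894, 54637]]
... * rho(c^-1) = [[1, 0], [3, 1]]  ->  [[-115187, -20184], [311805, 54637]]
... * rho(a^-1) = [[-19, -7], [-8, -3]]  ->  [[2350025, 866861], [-6361391, -2346546]]
... * rho(c) = [[1, 0], [-3, 1]]  ->  [[-250558, 866861], [678247, -2346546]]
... * rho(a) = [[-3, 7], [8, -19]]  ->  [[7686562, -18224265], [-20807109, 49332103]]
... * rho(c^-1) = [[1, 0], [3, 1]]  ->  [[-46986233, -18224265], [127189200, 49332103]]
... * rho(c^-1) = [[1, 0], [3, 1]]  ->  [[-101659028, -18224265], [275185509, 49332103]]
... * rho(b^-1) = [[-8, -3], [19, 7]]  ->  [[467011189, 177407229], [-1264174115, -480231806]]
... * rho(c^-1) = [[1, 0], [3, 1]]  ->  [[999232876, 177407229], [-2704869533, -480231806]]
... * rho(c^-1) = [[1, 0], [3, 1]]  ->  [[1531454563, 177407229], [-4145564951, -480231806]]
tr = 1531454563 + -480231806 = 1051222757

1051222757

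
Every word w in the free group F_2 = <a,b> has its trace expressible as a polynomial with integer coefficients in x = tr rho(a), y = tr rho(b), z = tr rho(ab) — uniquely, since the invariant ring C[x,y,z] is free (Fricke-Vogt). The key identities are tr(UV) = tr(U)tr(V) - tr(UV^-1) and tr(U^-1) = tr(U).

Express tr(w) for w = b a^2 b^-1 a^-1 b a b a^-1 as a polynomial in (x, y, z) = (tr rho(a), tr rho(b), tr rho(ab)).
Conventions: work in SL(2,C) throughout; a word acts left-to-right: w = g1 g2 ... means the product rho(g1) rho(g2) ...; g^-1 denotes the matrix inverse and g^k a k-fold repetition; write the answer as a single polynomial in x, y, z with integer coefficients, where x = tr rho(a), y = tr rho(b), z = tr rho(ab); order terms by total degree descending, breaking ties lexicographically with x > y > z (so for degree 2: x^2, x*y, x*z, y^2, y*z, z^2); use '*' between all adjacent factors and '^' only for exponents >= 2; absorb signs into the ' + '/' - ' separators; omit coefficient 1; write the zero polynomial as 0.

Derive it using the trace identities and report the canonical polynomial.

reduce: trace(a b a b) = trace(b a)*trace(b a) - trace(1)   [split at repeated b] = z^2 - 2
trace(a b a) = trace(a)*trace(b a) - trace(b) = x*z - y
trace(b a b^2 a) = trace(b)*trace(a b a b) - trace(a b a) = y*z^2 - x*z - y
so trace(b a b) = trace(b)*trace(a b) - trace(a) = y*z - x
trace(a b a^2 b) = trace(a)*trace(b a b a) - trace(b a b) = x*z^2 - y*z - x
reduce: trace(a b a^2) = trace(a)*trace(a b a) - trace(a b) = x^2*z - x*y - z
trace(a^2 b^2 a b) = trace(b)*trace(a b a^2 b) - trace(a b a^2) = x*y*z^2 - x^2*z - y^2*z + z
reduce: trace(a^2) = trace(a)*trace(a) - trace(1) = x^2 - 2
trace(a^3) = trace(a)*trace(a^2) - trace(a) = x^3 - 3*x
reduce: trace(a^2 b^2 a) = trace(b)*trace(a^3 b) - trace(a^3) = x^2*y*z - x^3 - x*y^2 - y*z + 3*x
trace(b a b^2 a^2 b) = trace(b)*trace(a^2 b^2 a b) - trace(a^2 b^2 a) = x*y^2*z^2 - 2*x^2*y*z - y^3*z + x^3 + x*y^2 + 2*y*z - 3*x
trace(a b a b a b) = trace(a b a b)*trace(a b) - trace(b a)   [split at repeated a] = z^3 - 3*z
trace(b a b a b^2 a) = trace(b)*trace(a b a b a b) - trace(a b a b a) = y*z^3 - x*z^2 - 2*y*z + x
reduce: trace(b a b a b^2) = trace(b)*trace(a b a b^2) - trace(a b a b) = y^2*z^2 - x*y*z - y^2 - z^2 + 2
trace(b a b^2 a^2 b a) = trace(a)*trace(b a b a b^2 a) - trace(b a b a b^2) = x*y*z^3 - x^2*z^2 - y^2*z^2 - x*y*z + x^2 + y^2 + z^2 - 2
so trace(a^-1 b a b^2 a^2 b) = trace(b a b^2 a^2 b)*trace(a) - trace(b a b^2 a^2 b a) = x^2*y^2*z^2 - 2*x^3*y*z - x*y^3*z - x*y*z^3 + x^4 + x^2*y^2 + x^2*z^2 + y^2*z^2 + 3*x*y*z - 4*x^2 - y^2 - z^2 + 2
reduce: trace(b a^2 b^-1 a^-1 b a b) = trace(a^-1 b a b^2 a^2)*trace(b) - trace(a^-1 b a b^2 a^2 b) = -x^2*y^2*z^2 + 2*x^3*y*z + x*y^3*z + x*y*z^3 - x^4 - x^2*y^2 - x^2*z^2 - 4*x*y*z + 4*x^2 + z^2 - 2
trace(a b a b a^2 b) = trace(a)*trace(b a b a b a) - trace(b a b a b) = x*z^3 - y*z^2 - 2*x*z + y
so trace(a b a b a^2) = trace(a)*trace(a b a b a) - trace(a b a b) = x^2*z^2 - x*y*z - x^2 - z^2 + 2
so trace(b a b a b a^2 b) = trace(b)*trace(a b a b a^2 b) - trace(a b a b a^2) = x*y*z^3 - x^2*z^2 - y^2*z^2 - x*y*z + x^2 + y^2 + z^2 - 2
trace(b a b a b a b a) = trace(b a)*trace(b a b a b a) - trace(b^-1 a^-1 b^-1 a^-1)   [split at repeated b] = z^4 - 4*z^2 + 2
trace(b a b a b a^2 b a) = trace(a)*trace(b a b a b a b a) - trace(b a b a b a b) = x*z^4 - y*z^3 - 3*x*z^2 + 2*y*z + x
reduce: trace(a^-1 b a b a b a^2 b) = trace(b a b a b a^2 b)*trace(a) - trace(b a b a b a^2 b a) = x^2*y*z^3 - x^3*z^2 - x*y^2*z^2 - x*z^4 - x^2*y*z + y*z^3 + x^3 + x*y^2 + 4*x*z^2 - 2*y*z - 3*x
so trace(b a^2 b^-1 a^-1 b a b a) = trace(a^-1 b a b a b a^2)*trace(b) - trace(a^-1 b a b a b a^2 b) = -x^2*y*z^3 + x^3*z^2 + x*y^2*z^2 + x*z^4 + x^2*y*z - x^3 - x*y^2 - 4*x*z^2 - y*z + 3*x
trace(b a^2 b^-1 a^-1 b a b a^-1) = trace(b a^2 b^-1 a^-1 b a b)*trace(a) - trace(b a^2 b^-1 a^-1 b a b a) = -x^3*y^2*z^2 + 2*x^4*y*z + x^2*y^3*z + 2*x^2*y*z^3 - x^5 - x^3*y^2 - 2*x^3*z^2 - x*y^2*z^2 - x*z^4 - 5*x^2*y*z + 5*x^3 + x*y^2 + 5*x*z^2 + y*z - 5*x

-x^3*y^2*z^2 + 2*x^4*y*z + x^2*y^3*z + 2*x^2*y*z^3 - x^5 - x^3*y^2 - 2*x^3*z^2 - x*y^2*z^2 - x*z^4 - 5*x^2*y*z + 5*x^3 + x*y^2 + 5*x*z^2 + y*z - 5*x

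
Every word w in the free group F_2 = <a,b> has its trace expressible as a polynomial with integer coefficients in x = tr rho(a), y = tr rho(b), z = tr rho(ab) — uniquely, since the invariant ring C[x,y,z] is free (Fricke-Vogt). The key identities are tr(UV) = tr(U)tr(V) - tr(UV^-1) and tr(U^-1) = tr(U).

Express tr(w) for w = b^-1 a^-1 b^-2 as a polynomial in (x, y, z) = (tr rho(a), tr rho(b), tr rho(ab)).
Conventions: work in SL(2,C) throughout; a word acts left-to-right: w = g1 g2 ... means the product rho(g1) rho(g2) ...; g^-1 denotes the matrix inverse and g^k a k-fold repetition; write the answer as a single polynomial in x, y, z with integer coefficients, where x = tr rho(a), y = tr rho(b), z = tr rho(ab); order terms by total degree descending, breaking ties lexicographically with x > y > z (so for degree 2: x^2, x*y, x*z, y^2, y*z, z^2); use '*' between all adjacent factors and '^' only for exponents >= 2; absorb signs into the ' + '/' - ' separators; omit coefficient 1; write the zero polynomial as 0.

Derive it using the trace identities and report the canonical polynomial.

y^2*z - x*y - z

trace(b^-1) = trace(b) = y
trace(b^-2) = trace(b^-1) * trace(b) - trace(1)   [inverse elimination on b] = y^2 - 2
apply: trace(a b^-1) = trace(a) * trace(b) - trace(a b)   [inverse elimination on b] = x*y - z
apply: trace(b^-2 a) = trace(a b^-1) * trace(b) - trace(a)   [inverse elimination on b] = x*y^2 - y*z - x
trace(b^-1 a^-1 b^-1) = trace(b^-2) * trace(a) - trace(b^-2 a)   [inverse elimination on a] = y*z - x
use: trace(b^-1 a^-1 b^-2) = trace(b^-1 a^-1 b^-1) * trace(b) - trace(b^-1 a^-1)   [inverse elimination on b] = y^2*z - x*y - z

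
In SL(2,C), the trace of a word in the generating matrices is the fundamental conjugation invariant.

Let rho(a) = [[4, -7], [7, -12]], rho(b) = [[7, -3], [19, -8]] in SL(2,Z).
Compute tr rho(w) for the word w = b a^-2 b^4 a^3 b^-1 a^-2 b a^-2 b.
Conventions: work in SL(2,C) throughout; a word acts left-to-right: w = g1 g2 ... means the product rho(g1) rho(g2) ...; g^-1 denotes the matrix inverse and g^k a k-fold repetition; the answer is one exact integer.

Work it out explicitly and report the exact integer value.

rho(b) = [[7, -3], [19, -8]]
... * rho(a^-1) = [[-12, 7], [-7, 4]]  ->  [[-63, 37], [-172, 101]]
... * rho(a^-1) = [[-12, 7], [-7, 4]]  ->  [[497, -293], [1357, -800]]
... * rho(b) = [[7, -3], [19, -8]]  ->  [[-2088, 853], [-5701, 2329]]
... * rho(b) = [[7, -3], [19, -8]]  ->  [[1591, -560], [4344, -1529]]
... * rho(b) = [[7, -3], [19, -8]]  ->  [[497, -293], [1357, -800]]
... * rho(b) = [[7, -3], [19, -8]]  ->  [[-2088, 853], [-5701, 2329]]
... * rho(a) = [[4, -7], [7, -12]]  ->  [[-2381, 4380], [-6501, 11959]]
... * rho(a) = [[4, -7], [7, -12]]  ->  [[21136, -35893], [57709, -98001]]
... * rho(a) = [[4, -7], [7, -12]]  ->  [[-166707, 282764], [-455171, 772049]]
... * rho(b^-1) = [[-8, 3], [-19, 7]]  ->  [[-4038860, 1479227], [-11027563, 4038830]]
... * rho(a^-1) = [[-12, 7], [-7, 4]]  ->  [[38111731, -22355112], [104058946, -61037621]]
... * rho(a^-1) = [[-12, 7], [-7, 4]]  ->  [[-300854988, 177361669], [-821444005, 484262138]]
... * rho(b) = [[7, -3], [19, -8]]  ->  [[1263886795, -516328388], [3450872587, -1409765089]]
... * rho(a^-1) = [[-12, 7], [-7, 4]]  ->  [[-11552342824, 6781894013], [-31542115421, 18517047753]]
... * rho(a^-1) = [[-12, 7], [-7, 4]]  ->  [[91154855797, -53738823716], [248886050781, -146726616935]]
... * rho(b) = [[7, -3], [19, -8]]  ->  [[-382953660025, 156446022337], [-1045603366298, 427154783137]]
tr = -382953660025 + 427154783137 = 44201123112

44201123112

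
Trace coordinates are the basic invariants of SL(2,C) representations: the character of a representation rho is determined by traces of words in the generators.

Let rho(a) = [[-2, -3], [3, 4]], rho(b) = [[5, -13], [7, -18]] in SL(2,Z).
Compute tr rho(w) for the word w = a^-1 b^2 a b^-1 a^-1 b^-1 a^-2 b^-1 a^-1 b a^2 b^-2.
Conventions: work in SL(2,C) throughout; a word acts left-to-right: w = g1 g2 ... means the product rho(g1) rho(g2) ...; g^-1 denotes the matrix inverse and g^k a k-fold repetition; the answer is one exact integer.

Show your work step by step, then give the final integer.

3600948291121001

rho(a^-1) = [[4, 3], [-3, -2]]
... * rho(b) = [[5, -13], [7, -18]]  ->  [[41, -106], [-29, 75]]
... * rho(b) = [[5, -13], [7, -18]]  ->  [[-537, 1375], [380, -973]]
... * rho(a) = [[-2, -3], [3, 4]]  ->  [[5199, 7111], [-3679, -5032]]
... * rho(b^-1) = [[-18, 13], [-7, 5]]  ->  [[-143359, 103142], [101446, -72987]]
... * rho(a^-1) = [[4, 3], [-3, -2]]  ->  [[-882862, -636361], [624745, 450312]]
... * rho(b^-1) = [[-18, 13], [-7, 5]]  ->  [[20346043, -14659011], [-14397594, 10373245]]
... * rho(a^-1) = [[4, 3], [-3, -2]]  ->  [[125361205, 90356151], [-88710111, -63939272]]
... * rho(a^-1) = [[4, 3], [-3, -2]]  ->  [[230376367, 195371313], [-163022628, -138251789]]
... * rho(b^-1) = [[-18, 13], [-7, 5]]  ->  [[-5514373797, 3971749336], [3902169827, -2810553109]]
... * rho(a^-1) = [[4, 3], [-3, -2]]  ->  [[-33972743196, -24486620063], [24040338635, 17327615699]]
... * rho(b) = [[5, -13], [7, -18]]  ->  [[-341270056421, 882404822682], [241495003068, -624421484837]]
... * rho(a) = [[-2, -3], [3, 4]]  ->  [[3329754580888, 4553429459991], [-2356254460647, -3222170948552]]
... * rho(a) = [[-2, -3], [3, 4]]  ->  [[7000779218197, 8224454097300], [-4954003924362, -5819920412267]]
... * rho(b^-1) = [[-18, 13], [-7, 5]]  ->  [[-183585204608646, 132132400323061], [129911513524385, -93501653078041]]
... * rho(b^-1) = [[-18, 13], [-7, 5]]  ->  [[2379606880694201, -1725945658297093], [-1683895671892643, 1221341410426800]]
tr = 2379606880694201 + 1221341410426800 = 3600948291121001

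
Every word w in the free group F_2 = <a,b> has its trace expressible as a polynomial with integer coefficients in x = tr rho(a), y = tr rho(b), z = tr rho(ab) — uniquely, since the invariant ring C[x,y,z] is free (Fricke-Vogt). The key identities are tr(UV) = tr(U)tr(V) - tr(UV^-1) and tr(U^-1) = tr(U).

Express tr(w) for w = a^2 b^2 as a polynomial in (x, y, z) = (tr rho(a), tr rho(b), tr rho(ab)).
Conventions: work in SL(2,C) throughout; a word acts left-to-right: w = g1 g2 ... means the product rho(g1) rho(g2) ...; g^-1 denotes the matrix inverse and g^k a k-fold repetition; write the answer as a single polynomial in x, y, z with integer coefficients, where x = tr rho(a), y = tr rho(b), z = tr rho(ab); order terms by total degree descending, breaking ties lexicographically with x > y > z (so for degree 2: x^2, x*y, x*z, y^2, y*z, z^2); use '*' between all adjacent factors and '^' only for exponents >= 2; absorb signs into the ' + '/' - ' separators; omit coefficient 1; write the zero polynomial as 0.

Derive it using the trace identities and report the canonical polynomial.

tr(b^2 a) = tr(b)*tr(a b) - tr(a)  (reduce the b square) = y*z - x
and tr(b^2) = tr(b)*tr(b) - tr(1)  (reduce the b square) = y^2 - 2
next, tr(a^2 b^2) = tr(a)*tr(b^2 a) - tr(b^2)  (reduce the a square) = x*y*z - x^2 - y^2 + 2

x*y*z - x^2 - y^2 + 2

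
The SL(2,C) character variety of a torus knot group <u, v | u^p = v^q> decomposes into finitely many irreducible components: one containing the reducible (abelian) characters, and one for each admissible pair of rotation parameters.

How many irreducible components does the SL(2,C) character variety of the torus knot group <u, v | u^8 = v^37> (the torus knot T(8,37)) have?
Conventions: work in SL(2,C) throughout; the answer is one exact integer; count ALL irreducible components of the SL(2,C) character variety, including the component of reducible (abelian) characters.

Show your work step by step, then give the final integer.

127

In the torus knot group T(8,37), u^8 = v^37 is central, so an irreducible representation sends it to +I or -I (Schur).
On an irreducible component, tr(u) is locked at 2*cos(pi*alpha/8) for some alpha in 1..7, and tr(v) at 2*cos(pi*beta/37) for some beta in 1..36.
u^8 = (-1)^alpha I and v^37 = (-1)^beta I must agree, so alpha and beta have equal parity.
Enumerate parity-matched pairs: 4*18 odd-odd plus 3*18 even-even gives 126.
components with irreducible characters: 126; plus the single component of reducible (abelian) characters: total 127.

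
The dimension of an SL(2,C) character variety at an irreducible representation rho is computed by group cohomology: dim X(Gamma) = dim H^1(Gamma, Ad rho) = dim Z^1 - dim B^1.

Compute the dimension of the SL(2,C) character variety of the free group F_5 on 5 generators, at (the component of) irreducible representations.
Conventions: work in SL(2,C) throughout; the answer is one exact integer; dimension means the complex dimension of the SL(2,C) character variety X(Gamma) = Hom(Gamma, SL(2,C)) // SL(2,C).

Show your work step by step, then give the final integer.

12

The free group F_5: 5 generators, no relators.
Z^1(Gamma, Ad rho) = (sl_2)^5: a cocycle is a free choice of one sl_2 vector per generator, so dim Z^1 = 3*5 = 15.
dim B^1 = 3: the coboundary map is injective because an irreducible image has centralizer 0 in sl_2.
dim H^1 = 15 - 3 = 12, which is dim X.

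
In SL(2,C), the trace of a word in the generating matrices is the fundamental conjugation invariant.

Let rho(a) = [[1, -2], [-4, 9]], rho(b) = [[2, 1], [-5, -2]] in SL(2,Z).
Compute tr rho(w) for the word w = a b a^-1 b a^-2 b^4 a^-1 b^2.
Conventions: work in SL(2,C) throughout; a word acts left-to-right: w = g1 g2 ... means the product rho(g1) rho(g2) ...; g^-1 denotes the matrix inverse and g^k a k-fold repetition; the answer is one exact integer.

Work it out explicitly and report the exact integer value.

-990

rho(a) = [[1, -2], [-4, 9]]
... * rho(b) = [[2, 1], [-5, -2]]  ->  [[12, 5], [-53, -22]]
... * rho(a^-1) = [[9, 2], [4, 1]]  ->  [[128, 29], [-565, -128]]
... * rho(b) = [[2, 1], [-5, -2]]  ->  [[111, 70], [-490, -309]]
... * rho(a^-1) = [[9, 2], [4, 1]]  ->  [[1279, 292], [-5646, -1289]]
... * rho(a^-1) = [[9, 2], [4, 1]]  ->  [[12679, 2850], [-55970, -12581]]
... * rho(b) = [[2, 1], [-5, -2]]  ->  [[11108, 6979], [-49035, -30808]]
... * rho(b) = [[2, 1], [-5, -2]]  ->  [[-12679, -2850], [55970, 12581]]
... * rho(b) = [[2, 1], [-5, -2]]  ->  [[-11108, -6979], [49035, 30808]]
... * rho(b) = [[2, 1], [-5, -2]]  ->  [[12679, 2850], [-55970, -12581]]
... * rho(a^-1) = [[9, 2], [4, 1]]  ->  [[125511, 28208], [-554054, -124521]]
... * rho(b) = [[2, 1], [-5, -2]]  ->  [[109982, 69095], [-485503, -305012]]
... * rho(b) = [[2, 1], [-5, -2]]  ->  [[-125511, -28208], [554054, 124521]]
tr = -125511 + 124521 = -990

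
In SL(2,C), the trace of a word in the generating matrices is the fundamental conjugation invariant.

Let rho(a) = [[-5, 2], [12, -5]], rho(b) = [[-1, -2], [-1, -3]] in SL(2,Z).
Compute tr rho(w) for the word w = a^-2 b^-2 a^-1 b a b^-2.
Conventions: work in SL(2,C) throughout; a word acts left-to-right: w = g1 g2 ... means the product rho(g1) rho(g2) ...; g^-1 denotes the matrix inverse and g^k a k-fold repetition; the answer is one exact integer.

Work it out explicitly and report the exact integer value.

550760

rho(a^-1) = [[-5, -2], [-12, -5]]
... * rho(a^-1) = [[-5, -2], [-12, -5]]  ->  [[49, 20], [120, 49]]
... * rho(b^-1) = [[-3, 2], [1, -1]]  ->  [[-127, 78], [-311, 191]]
... * rho(b^-1) = [[-3, 2], [1, -1]]  ->  [[459, -332], [1124, -813]]
... * rho(a^-1) = [[-5, -2], [-12, -5]]  ->  [[1689, 742], [4136, 1817]]
... * rho(b) = [[-1, -2], [-1, -3]]  ->  [[-2431, -5604], [-5953, -13723]]
... * rho(a) = [[-5, 2], [12, -5]]  ->  [[-55093, 23158], [-134911, 56709]]
... * rho(b^-1) = [[-3, 2], [1, -1]]  ->  [[188437, -133344], [461442, -326531]]
... * rho(b^-1) = [[-3, 2], [1, -1]]  ->  [[-698655, 510218], [-1710857, 1249415]]
tr = -698655 + 1249415 = 550760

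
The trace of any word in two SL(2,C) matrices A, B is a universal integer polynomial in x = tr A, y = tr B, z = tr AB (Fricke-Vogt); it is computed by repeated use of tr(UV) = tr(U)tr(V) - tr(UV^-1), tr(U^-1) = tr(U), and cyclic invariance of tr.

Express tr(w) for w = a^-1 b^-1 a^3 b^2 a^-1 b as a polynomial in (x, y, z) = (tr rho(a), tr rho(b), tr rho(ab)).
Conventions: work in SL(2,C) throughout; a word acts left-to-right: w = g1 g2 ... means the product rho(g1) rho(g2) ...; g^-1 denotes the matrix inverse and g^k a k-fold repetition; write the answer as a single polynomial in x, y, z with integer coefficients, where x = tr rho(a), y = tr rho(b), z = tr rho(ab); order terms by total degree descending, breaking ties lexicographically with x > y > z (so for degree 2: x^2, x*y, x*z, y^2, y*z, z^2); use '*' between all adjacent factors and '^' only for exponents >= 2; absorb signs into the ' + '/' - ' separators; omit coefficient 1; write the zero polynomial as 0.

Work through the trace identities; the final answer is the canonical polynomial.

trace(b a^2) = trace(a) * trace(b a) - trace(b)  (reduce the a square) = x*z - y
trace(a^3 b) = trace(a) * trace(b a^2) - trace(b a)  (reduce the a square) = x^2*z - x*y - z
trace(a^2) = trace(a) * trace(a) - trace(1)  (reduce the a square) = x^2 - 2
so trace(a^3) = trace(a) * trace(a^2) - trace(a)  (reduce the a square) = x^3 - 3*x
trace(a^3 b^2) = trace(b) * trace(a^3 b) - trace(a^3)  (reduce the b square) = x^2*y*z - x^3 - x*y^2 - y*z + 3*x
trace(b a b) = trace(b) * trace(a b) - trace(a)  (reduce the b square) = y*z - x
trace(b^3 a) = trace(b) * trace(b a b) - trace(b a)  (reduce the b square) = y^2*z - x*y - z
trace(b^2) = trace(b) * trace(b) - trace(1)  (reduce the b square) = y^2 - 2
trace(b^3) = trace(b) * trace(b^2) - trace(b)  (reduce the b square) = y^3 - 3*y
reduce: trace(a b^3 a) = trace(a) * trace(b^3 a) - trace(b^3)  (reduce the a square) = x*y^2*z - x^2*y - y^3 - x*z + 3*y
trace(b^3 a^3) = trace(a) * trace(a b^3 a) - trace(a b^3)  (reduce the a square) = x^2*y^2*z - x^3*y - x*y^3 - x^2*z - y^2*z + 4*x*y + z
so trace(a^3 b^3 a) = trace(a) * trace(b^3 a^3) - trace(b^3 a^2)  (reduce the a square) = x^3*y^2*z - x^4*y - x^2*y^3 - x^3*z - 2*x*y^2*z + 5*x^2*y + y^3 + 2*x*z - 3*y
so trace(a b a b) = trace(b a) * trace(b a) - trace(1)  (split on b) = z^2 - 2
reduce: trace(b^2 a b a) = trace(b) * trace(a b a b) - trace(a b a)  (reduce the b square) = y*z^2 - x*z - y
so trace(b a b a^2 b) = trace(a) * trace(b^2 a b a) - trace(b^2 a b)  (reduce the a square) = x*y*z^2 - x^2*z - y^2*z + z
trace(b a b a^2) = trace(a) * trace(b a b a) - trace(b a b)  (reduce the a square) = x*z^2 - y*z - x
so trace(b^3 a b a^2) = trace(b) * trace(b a b a^2 b) - trace(b a b a^2)  (reduce the b square) = x*y^2*z^2 - x^2*y*z - y^3*z - x*z^2 + 2*y*z + x
trace(b^3 a b a) = trace(b) * trace(a b a b^2) - trace(a b a b)  (reduce the b square) = y^2*z^2 - x*y*z - y^2 - z^2 + 2
so trace(a^3 b^3 a b) = trace(a) * trace(b^3 a b a^2) - trace(b^3 a b a)  (reduce the a square) = x^2*y^2*z^2 - x^3*y*z - x*y^3*z - x^2*z^2 - y^2*z^2 + 3*x*y*z + x^2 + y^2 + z^2 - 2
trace(b^-1 a^3 b^3 a) = trace(a^3 b^3 a) * trace(b) - trace(a^3 b^3 a b)  (eliminate b^-1) = x^3*y^3*z - x^4*y^2 - x^2*y^4 - x^2*y^2*z^2 - x*y^3*z + 5*x^2*y^2 + x^2*z^2 + y^4 + y^2*z^2 - x*y*z - x^2 - 4*y^2 - z^2 + 2
trace(b a^-1 b^-1 a^3 b^2) = trace(b^-1 a^3 b^3) * trace(a) - trace(b^-1 a^3 b^3 a)  (eliminate a^-1) = -x^3*y^3*z + x^4*y^2 + x^2*y^4 + x^2*y^2*z^2 + x^3*y*z + x*y^3*z - x^4 - 6*x^2*y^2 - x^2*z^2 - y^4 - y^2*z^2 + 4*x^2 + 4*y^2 + z^2 - 2
reduce: trace(a b^2 a) = trace(b) * trace(a^2 b) - trace(a^2)  (reduce the b square) = x*y*z - x^2 - y^2 + 2
so trace(a^3 b^2 a) = trace(a) * trace(a b^2 a^2) - trace(a b^2 a)  (reduce the a square) = x^3*y*z - x^4 - x^2*y^2 - 2*x*y*z + 4*x^2 + y^2 - 2
so trace(b^2 a b a^3) = trace(a) * trace(b^2 a b a^2) - trace(b^2 a b a)  (reduce the a square) = x^2*y*z^2 - x^3*z - x*y^2*z - y*z^2 + 2*x*z + y
reduce: trace(a^3 b^2 a b a) = trace(a) * trace(b^2 a b a^3) - trace(b^2 a b a^2)  (reduce the a square) = x^3*y*z^2 - x^4*z - x^2*y^2*z - 2*x*y*z^2 + 3*x^2*z + y^2*z + x*y - z
so trace(b a b a b a) = trace(a b) * trace(a b a b) - trace(a^-1 b^-1)  (split on a) = z^3 - 3*z
trace(a b a b a b a) = trace(a) * trace(b a b a b a) - trace(b a b a b)  (reduce the a square) = x*z^3 - y*z^2 - 2*x*z + y
trace(a b a b a^3 b) = trace(a) * trace(a b a b a b a) - trace(a b a b a b)  (reduce the a square) = x^2*z^3 - x*y*z^2 - 2*x^2*z - z^3 + x*y + 3*z
so trace(b a b a^3) = trace(a) * trace(a b a b a) - trace(a b a b)  (reduce the a square) = x^2*z^2 - x*y*z - x^2 - z^2 + 2
trace(a b a b a^3) = trace(a) * trace(b a b a^3) - trace(b a b a^2)  (reduce the a square) = x^3*z^2 - x^2*y*z - x^3 - 2*x*z^2 + y*z + 3*x
reduce: trace(a^3 b^2 a b a b) = trace(b) * trace(a b a b a^3 b) - trace(a b a b a^3)  (reduce the b square) = x^2*y*z^3 - x^3*z^2 - x*y^2*z^2 - x^2*y*z - y*z^3 + x^3 + x*y^2 + 2*x*z^2 + 2*y*z - 3*x
so trace(b^-1 a^3 b^2 a b a) = trace(a^3 b^2 a b a) * trace(b) - trace(a^3 b^2 a b a b)  (eliminate b^-1) = x^3*y^2*z^2 - x^4*y*z - x^2*y^3*z - x^2*y*z^3 + x^3*z^2 - x*y^2*z^2 + 4*x^2*y*z + y^3*z + y*z^3 - x^3 - 2*x*z^2 - 3*y*z + 3*x
trace(b a^-1 b^-1 a^3 b^2 a) = trace(b^-1 a^3 b^2 a b) * trace(a) - trace(b^-1 a^3 b^2 a b a)  (eliminate a^-1) = -x^3*y^2*z^2 + 2*x^4*y*z + x^2*y^3*z + x^2*y*z^3 - x^5 - x^3*y^2 - x^3*z^2 + x*y^2*z^2 - 6*x^2*y*z - y^3*z - y*z^3 + 5*x^3 + x*y^2 + 2*x*z^2 + 3*y*z - 5*x
trace(a^-1 b^-1 a^3 b^2 a^-1 b) = trace(b a^-1 b^-1 a^3 b^2) * trace(a) - trace(b a^-1 b^-1 a^3 b^2 a)  (eliminate a^-1) = -x^4*y^3*z + x^5*y^2 + x^3*y^4 + 2*x^3*y^2*z^2 - x^4*y*z - x^2*y*z^3 - 5*x^3*y^2 - x*y^4 - 2*x*y^2*z^2 + 6*x^2*y*z + y^3*z + y*z^3 - x^3 + 3*x*y^2 - x*z^2 - 3*y*z + 3*x

-x^4*y^3*z + x^5*y^2 + x^3*y^4 + 2*x^3*y^2*z^2 - x^4*y*z - x^2*y*z^3 - 5*x^3*y^2 - x*y^4 - 2*x*y^2*z^2 + 6*x^2*y*z + y^3*z + y*z^3 - x^3 + 3*x*y^2 - x*z^2 - 3*y*z + 3*x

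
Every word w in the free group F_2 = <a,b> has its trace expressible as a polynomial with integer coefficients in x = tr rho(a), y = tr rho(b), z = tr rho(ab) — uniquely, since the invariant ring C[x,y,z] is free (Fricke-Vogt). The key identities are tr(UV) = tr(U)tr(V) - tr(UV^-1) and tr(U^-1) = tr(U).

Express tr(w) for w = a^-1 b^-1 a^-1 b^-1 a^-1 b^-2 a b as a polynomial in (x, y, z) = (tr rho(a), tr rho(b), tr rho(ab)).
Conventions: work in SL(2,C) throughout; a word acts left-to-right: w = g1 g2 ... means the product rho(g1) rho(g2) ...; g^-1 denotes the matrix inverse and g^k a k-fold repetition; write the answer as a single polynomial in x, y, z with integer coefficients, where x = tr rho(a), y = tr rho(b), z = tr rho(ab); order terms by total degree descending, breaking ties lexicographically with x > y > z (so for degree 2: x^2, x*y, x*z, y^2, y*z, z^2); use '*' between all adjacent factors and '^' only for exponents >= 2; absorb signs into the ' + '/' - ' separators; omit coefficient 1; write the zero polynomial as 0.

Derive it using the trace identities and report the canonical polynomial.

-x*y^2*z^3 + x^2*y*z^2 + y^3*z^2 + y*z^4 + x*y^2*z - x^2*y - y^3 - 4*y*z^2 - x*z + 3*y

use: tr(a^-1) = tr(a) = x
tr(a^-1 b) = tr(b) tr(a) - tr(b a) = x*y - z
tr(b^-1 a^-1) = tr(a^-1) tr(b) - tr(a^-1 b) = z
tr(b^-1 a^-1 b^-1) = tr(b^-1 a^-1) tr(b) - tr(b^-1 a^-1 b) = y*z - x
tr(a b a) = tr(a) tr(b a) - tr(b) = x*z - y
use: tr(b a b a) = tr(b a) tr(b a) - tr(1) = z^2 - 2
apply: tr(a b a b a) = tr(a) tr(b a b a) - tr(b a b) = x*z^2 - y*z - x
tr(a b a b a b) = tr(a b) tr(a b a b) - tr(a^-1 b^-1) = z^3 - 3*z
apply: tr(b a b a b^-1 a) = tr(a b a b a) tr(b) - tr(a b a b a b) = x*y*z^2 - y^2*z - z^3 - x*y + 3*z
use: tr(b a b a b^-1 a^-1) = tr(b a b a b^-1) tr(a) - tr(b a b a b^-1 a) = -x*y*z^2 + x^2*z + y^2*z + z^3 - 3*z
use: tr(a^-1 b a b a b^-1 a^-1) = tr(b a b a b^-1 a^-1) tr(a) - tr(b a b a b^-1) = -x^2*y*z^2 + x^3*z + x*y^2*z + x*z^3 - 4*x*z + y
tr(b^2 a b a) = tr(b) tr(a b a b) - tr(a b a) = y*z^2 - x*z - y
use: tr(b^2 a b) = tr(b) tr(b a b) - tr(b a) = y^2*z - x*y - z
use: tr(b a b a^2 b) = tr(a) tr(b^2 a b a) - tr(b^2 a b) = x*y*z^2 - x^2*z - y^2*z + z
tr(b a b a^2 b a) = tr(a) tr(b a b a b a) - tr(b a b a b) = x*z^3 - y*z^2 - 2*x*z + y
tr(a b a^-1 b a b a) = tr(b a b a^2 b) tr(a) - tr(b a b a^2 b a) = x^2*y*z^2 - x^3*z - x*y^2*z - x*z^3 + y*z^2 + 3*x*z - y
tr(b a b a b a b) = tr(b) tr(a b a b a b) - tr(a b a b a) = y*z^3 - x*z^2 - 2*y*z + x
tr(b a b a b a b a) = tr(b a) tr(b a b a b a) - tr(b^-1 a^-1 b^-1 a^-1) = z^4 - 4*z^2 + 2
use: tr(a b a^-1 b a b a b) = tr(b a b a b a b) tr(a) - tr(b a b a b a b a) = x*y*z^3 - x^2*z^2 - z^4 - 2*x*y*z + x^2 + 4*z^2 - 2
apply: tr(b a^-1 b a b a b^-1 a) = tr(a b a^-1 b a b a) tr(b) - tr(a b a^-1 b a b a b) = x^2*y^2*z^2 - x^3*y*z - x*y^3*z - 2*x*y*z^3 + x^2*z^2 + y^2*z^2 + z^4 + 5*x*y*z - x^2 - y^2 - 4*z^2 + 2
tr(a^-1 b a b a b^-1 a^-1 b) = tr(b a^-1 b a b a b^-1) tr(a) - tr(b a^-1 b a b a b^-1 a) = -x^2*y^2*z^2 + x^3*y*z + x*y^3*z + 2*x*y*z^3 - x^2*z^2 - y^2*z^2 - z^4 - 4*x*y*z + y^2 + 4*z^2 - 2
tr(a b a b^-1 a^-1 b^-1 a^-1 b) = tr(a^-1 b a b a b^-1 a^-1) tr(b) - tr(a^-1 b a b a b^-1 a^-1 b) = -x*y*z^3 + x^2*z^2 + y^2*z^2 + z^4 - 4*z^2 + 2
apply: tr(b^-1 a^-1 b^-1 a^-1 b^-1 a b a) = tr(a b a b^-1 a^-1 b^-1 a^-1) tr(b) - tr(a b a b^-1 a^-1 b^-1 a^-1 b) = x*y*z^3 - x^2*z^2 - y^2*z^2 - z^4 + y^2 + 4*z^2 - 2
apply: tr(a b a^-1 b^-1 a^-1 b^-1 a^-1 b^-1) = tr(b^-1 a^-1 b^-1 a^-1 b^-1 a b) tr(a) - tr(b^-1 a^-1 b^-1 a^-1 b^-1 a b a) = -x*y*z^3 + x^2*z^2 + y^2*z^2 + z^4 + x*y*z - x^2 - y^2 - 4*z^2 + 2
tr(a^-1 b^-1 a^-1 b^-1 a^-1 b^-2 a b) = tr(a b a^-1 b^-1 a^-1 b^-1 a^-1 b^-1) tr(b) - tr(a b a^-1 b^-1 a^-1 b^-1 a^-1) = -x*y^2*z^3 + x^2*y*z^2 + y^3*z^2 + y*z^4 + x*y^2*z - x^2*y - y^3 - 4*y*z^2 - x*z + 3*y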